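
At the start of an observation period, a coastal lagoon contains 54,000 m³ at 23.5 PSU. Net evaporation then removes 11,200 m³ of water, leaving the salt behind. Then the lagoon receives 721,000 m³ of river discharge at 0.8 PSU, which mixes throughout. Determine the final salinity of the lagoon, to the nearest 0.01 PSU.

2.42 PSU

After evaporation: salt = 54,000×23.5 = 1,269,000; volume = 54,000 − 11,200 = 42,800 m³
After mixing: salt = 1,269,000 + 721,000×0.8 = 1,845,800; volume = 42,800 + 721,000 = 763,800 m³
S = 1,845,800 / 763,800 = 2.4166 PSU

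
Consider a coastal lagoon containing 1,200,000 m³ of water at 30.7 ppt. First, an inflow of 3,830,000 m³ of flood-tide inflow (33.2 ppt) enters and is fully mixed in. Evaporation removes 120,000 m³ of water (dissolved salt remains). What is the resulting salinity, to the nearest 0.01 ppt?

33.40 ppt

After mixing: salt = 1,200,000×30.7 + 3,830,000×33.2 = 163,996,000; volume = 5,030,000 m³
After evaporation: salt unchanged = 163,996,000; volume = 5,030,000 − 120,000 = 4,910,000 m³
S = 163,996,000 / 4,910,000 = 33.4004 ppt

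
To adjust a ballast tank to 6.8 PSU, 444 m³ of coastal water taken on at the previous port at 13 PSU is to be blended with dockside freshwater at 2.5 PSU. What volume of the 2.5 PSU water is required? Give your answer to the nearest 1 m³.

640 m³

Salt balance: 444×13 + V×2.5 = (444+V)×6.8
5,772 + 2.5V = 3,019.2 + 6.8V
2,752.8 = 4.3V
V = 640.19 m³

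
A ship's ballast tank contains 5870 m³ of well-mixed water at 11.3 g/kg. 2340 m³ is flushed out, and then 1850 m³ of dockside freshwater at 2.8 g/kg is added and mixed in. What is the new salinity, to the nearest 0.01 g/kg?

8.38 g/kg

Remaining after removal: 3,530 m³ at 11.3 g/kg (salt = 39,889)
After addition: salt = 39,889 + 1,850×2.8 = 45,069; volume = 5,380 m³
S = 45,069 / 5,380 = 8.3771 g/kg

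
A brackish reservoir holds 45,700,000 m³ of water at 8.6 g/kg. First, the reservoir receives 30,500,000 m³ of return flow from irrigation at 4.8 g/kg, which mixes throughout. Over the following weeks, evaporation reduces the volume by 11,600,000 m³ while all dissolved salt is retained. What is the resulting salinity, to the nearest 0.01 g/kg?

After mixing: salt = 45,700,000×8.6 + 30,500,000×4.8 = 539,420,000; volume = 76,200,000 m³
After evaporation: salt unchanged = 539,420,000; volume = 76,200,000 − 11,600,000 = 64,600,000 m³
S = 539,420,000 / 64,600,000 = 8.3502 g/kg

8.35 g/kg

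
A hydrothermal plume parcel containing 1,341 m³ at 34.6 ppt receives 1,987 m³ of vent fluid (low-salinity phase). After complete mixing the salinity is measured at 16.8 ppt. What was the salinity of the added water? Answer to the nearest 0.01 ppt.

4.79 ppt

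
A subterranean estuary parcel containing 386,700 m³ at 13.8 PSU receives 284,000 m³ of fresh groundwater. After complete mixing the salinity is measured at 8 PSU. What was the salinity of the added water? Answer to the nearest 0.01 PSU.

Salt balance: 386,700×13.8 + 284,000×S = 670,700×8
5,336,460 + 284,000·S = 5,365,600
S = (5,365,600 − 5,336,460) / 284,000 = 0.1026 PSU

0.10 PSU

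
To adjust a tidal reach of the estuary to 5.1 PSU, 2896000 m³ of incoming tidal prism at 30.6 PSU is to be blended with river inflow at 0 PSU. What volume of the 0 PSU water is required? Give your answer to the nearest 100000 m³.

14500000 m³

Salt balance: 2,896,000×30.6 + V×0 = (2,896,000+V)×5.1
88,617,600 + 0V = 14,769,600 + 5.1V
73,848,000 = 5.1V
V = 14,480,000 m³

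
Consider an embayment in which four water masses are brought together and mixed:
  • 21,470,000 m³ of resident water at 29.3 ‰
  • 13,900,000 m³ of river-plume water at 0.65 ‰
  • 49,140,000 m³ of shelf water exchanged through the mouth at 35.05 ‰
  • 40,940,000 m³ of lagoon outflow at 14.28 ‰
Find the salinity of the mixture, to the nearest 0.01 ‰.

Salt balance:
salt = 21,470,000×29.3 + 13,900,000×0.65 + 49,140,000×35.05 + 40,940,000×14.28 = 629,071,000 + 9,035,000 + 1,722,357,000 + 584,623,200 = 2,945,086,200
volume = 21,470,000 + 13,900,000 + 49,140,000 + 40,940,000 = 125,450,000 m³
S = 2,945,086,200 / 125,450,000 = 23.4762 ‰

23.48 ‰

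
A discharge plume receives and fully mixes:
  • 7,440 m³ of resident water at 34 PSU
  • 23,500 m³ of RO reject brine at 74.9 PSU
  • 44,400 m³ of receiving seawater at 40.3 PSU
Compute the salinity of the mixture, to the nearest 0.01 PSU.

Total salt / total volume:
salt = 7,440×34 + 23,500×74.9 + 44,400×40.3 = 252,960 + 1,760,150 + 1,789,320 = 3,802,430
volume = 7,440 + 23,500 + 44,400 = 75,340 m³
S = 3,802,430 / 75,340 = 50.4703 PSU

50.47 PSU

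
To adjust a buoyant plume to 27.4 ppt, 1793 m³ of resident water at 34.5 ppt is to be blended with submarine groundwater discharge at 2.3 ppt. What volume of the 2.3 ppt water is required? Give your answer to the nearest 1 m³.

507 m³

Salt balance: 1,793×34.5 + V×2.3 = (1,793+V)×27.4
61,858.5 + 2.3V = 49,128.2 + 27.4V
12,730.3 = 25.1V
V = 507.18 m³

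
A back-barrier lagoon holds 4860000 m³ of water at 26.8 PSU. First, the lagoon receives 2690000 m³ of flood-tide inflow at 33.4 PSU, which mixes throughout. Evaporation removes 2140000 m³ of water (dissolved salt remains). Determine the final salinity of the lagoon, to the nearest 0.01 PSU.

After mixing: salt = 4,860,000×26.8 + 2,690,000×33.4 = 220,094,000; volume = 7,550,000 m³
After evaporation: salt unchanged = 220,094,000; volume = 7,550,000 − 2,140,000 = 5,410,000 m³
S = 220,094,000 / 5,410,000 = 40.6828 PSU

40.68 PSU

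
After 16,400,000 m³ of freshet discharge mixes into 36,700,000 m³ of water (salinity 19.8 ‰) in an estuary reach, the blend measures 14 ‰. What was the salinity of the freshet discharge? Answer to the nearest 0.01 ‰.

1.02 ‰

Salt balance: 36,700,000×19.8 + 16,400,000×S = 53,100,000×14
726,660,000 + 16,400,000·S = 743,400,000
S = (743,400,000 − 726,660,000) / 16,400,000 = 1.0207 ‰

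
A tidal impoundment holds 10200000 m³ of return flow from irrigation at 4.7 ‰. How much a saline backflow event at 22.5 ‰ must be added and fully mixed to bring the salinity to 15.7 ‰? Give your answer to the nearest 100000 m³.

16500000 m³

Salt balance: 10,200,000×4.7 + V×22.5 = (10,200,000+V)×15.7
47,940,000 + 22.5V = 160,140,000 + 15.7V
112,200,000 = 6.8V
V = 16,500,000 m³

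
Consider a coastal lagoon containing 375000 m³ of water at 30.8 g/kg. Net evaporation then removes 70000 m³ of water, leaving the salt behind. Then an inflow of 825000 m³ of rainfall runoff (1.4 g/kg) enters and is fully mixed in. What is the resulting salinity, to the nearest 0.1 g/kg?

11.2 g/kg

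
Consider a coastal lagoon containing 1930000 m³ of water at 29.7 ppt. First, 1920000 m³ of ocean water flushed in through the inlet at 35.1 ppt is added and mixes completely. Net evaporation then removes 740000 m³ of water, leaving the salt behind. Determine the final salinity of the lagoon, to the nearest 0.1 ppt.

After mixing: salt = 1,930,000×29.7 + 1,920,000×35.1 = 124,713,000; volume = 3,850,000 m³
After evaporation: salt unchanged = 124,713,000; volume = 3,850,000 − 740,000 = 3,110,000 m³
S = 124,713,000 / 3,110,000 = 40.1006 ppt

40.1 ppt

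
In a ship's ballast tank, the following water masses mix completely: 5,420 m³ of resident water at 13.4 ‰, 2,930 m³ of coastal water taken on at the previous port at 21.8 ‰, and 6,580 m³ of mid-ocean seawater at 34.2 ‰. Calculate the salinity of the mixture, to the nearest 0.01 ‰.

Salt balance:
salt = 5,420×13.4 + 2,930×21.8 + 6,580×34.2 = 72,628 + 63,874 + 225,036 = 361,538
volume = 5,420 + 2,930 + 6,580 = 14,930 m³
S = 361,538 / 14,930 = 24.2155 ‰

24.22 ‰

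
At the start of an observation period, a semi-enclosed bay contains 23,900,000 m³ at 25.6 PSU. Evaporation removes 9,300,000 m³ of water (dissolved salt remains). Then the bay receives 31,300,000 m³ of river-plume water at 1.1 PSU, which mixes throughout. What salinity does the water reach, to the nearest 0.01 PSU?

After evaporation: salt = 23,900,000×25.6 = 611,840,000; volume = 23,900,000 − 9,300,000 = 14,600,000 m³
After mixing: salt = 611,840,000 + 31,300,000×1.1 = 646,270,000; volume = 14,600,000 + 31,300,000 = 45,900,000 m³
S = 646,270,000 / 45,900,000 = 14.08 PSU

14.08 PSU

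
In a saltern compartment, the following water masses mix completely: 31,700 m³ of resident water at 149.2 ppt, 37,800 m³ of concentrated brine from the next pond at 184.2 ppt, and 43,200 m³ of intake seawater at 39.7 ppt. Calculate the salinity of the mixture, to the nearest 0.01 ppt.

Weighted by volume,
salt = 31,700×149.2 + 37,800×184.2 + 43,200×39.7 = 4,729,640 + 6,962,760 + 1,715,040 = 13,407,440
volume = 31,700 + 37,800 + 43,200 = 112,700 m³
S = 13,407,440 / 112,700 = 118.9657 ppt

118.97 ppt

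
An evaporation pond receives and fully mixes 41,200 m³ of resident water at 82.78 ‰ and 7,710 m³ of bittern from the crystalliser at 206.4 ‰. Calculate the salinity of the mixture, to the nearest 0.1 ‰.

Salt balance:
salt = 41,200×82.78 + 7,710×206.4 = 3,410,536 + 1,591,344 = 5,001,880
volume = 41,200 + 7,710 = 48,910 m³
S = 5,001,880 / 48,910 = 102.267 ‰

102.3 ‰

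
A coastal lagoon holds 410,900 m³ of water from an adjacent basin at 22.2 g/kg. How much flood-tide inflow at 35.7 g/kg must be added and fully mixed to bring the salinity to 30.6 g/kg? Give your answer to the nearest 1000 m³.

677000 m³

Salt balance: 410,900×22.2 + V×35.7 = (410,900+V)×30.6
9,121,980 + 35.7V = 12,573,540 + 30.6V
3,451,560 = 5.1V
V = 676,776.47 m³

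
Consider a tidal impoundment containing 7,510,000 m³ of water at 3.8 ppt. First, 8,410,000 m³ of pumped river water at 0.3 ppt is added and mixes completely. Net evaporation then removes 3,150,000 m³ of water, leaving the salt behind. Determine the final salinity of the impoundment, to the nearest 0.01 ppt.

2.43 ppt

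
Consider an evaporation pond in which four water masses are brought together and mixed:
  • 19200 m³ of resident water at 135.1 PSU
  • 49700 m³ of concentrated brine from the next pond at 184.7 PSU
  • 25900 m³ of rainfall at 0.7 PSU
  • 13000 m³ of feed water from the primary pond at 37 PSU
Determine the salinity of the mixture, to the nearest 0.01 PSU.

By conservation of dissolved salt,
salt = 19,200×135.1 + 49,700×184.7 + 25,900×0.7 + 13,000×37 = 2,593,920 + 9,179,590 + 18,130 + 481,000 = 12,272,640
volume = 19,200 + 49,700 + 25,900 + 13,000 = 107,800 m³
S = 12,272,640 / 107,800 = 113.8464 PSU

113.85 PSU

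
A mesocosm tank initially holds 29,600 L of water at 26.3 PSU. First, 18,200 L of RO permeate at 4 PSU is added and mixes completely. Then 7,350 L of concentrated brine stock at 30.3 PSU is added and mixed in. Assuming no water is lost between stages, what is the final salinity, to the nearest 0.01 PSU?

Total salt / total volume:
Initial salt = 29,600×26.3 = 778,480
After stage 1: salt = 778,480 + 18,200×4 = 851,280; volume = 47,800 L; S = 17.809 PSU
After stage 2: salt = 851,280 + 7,350×30.3 = 1,073,985; volume = 55,150 L
S = 1,073,985 / 55,150 = 19.4739 PSU

19.47 PSU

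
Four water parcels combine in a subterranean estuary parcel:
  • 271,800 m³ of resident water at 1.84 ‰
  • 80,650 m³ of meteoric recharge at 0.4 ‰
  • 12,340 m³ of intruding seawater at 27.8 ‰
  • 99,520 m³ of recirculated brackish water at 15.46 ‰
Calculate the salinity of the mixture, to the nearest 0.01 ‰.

5.20 ‰

Weighted by volume,
salt = 271,800×1.84 + 80,650×0.4 + 12,340×27.8 + 99,520×15.46 = 500,112 + 32,260 + 343,052 + 1,538,579.2 = 2,414,003.2
volume = 271,800 + 80,650 + 12,340 + 99,520 = 464,310 m³
S = 2,414,003.2 / 464,310 = 5.1991 ‰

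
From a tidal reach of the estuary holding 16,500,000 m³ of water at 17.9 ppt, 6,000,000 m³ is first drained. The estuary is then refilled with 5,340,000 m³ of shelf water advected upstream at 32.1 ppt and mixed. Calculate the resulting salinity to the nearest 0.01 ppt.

22.69 ppt

Remaining after removal: 10,500,000 m³ at 17.9 ppt (salt = 187,950,000)
After addition: salt = 187,950,000 + 5,340,000×32.1 = 359,364,000; volume = 15,840,000 m³
S = 359,364,000 / 15,840,000 = 22.6871 ppt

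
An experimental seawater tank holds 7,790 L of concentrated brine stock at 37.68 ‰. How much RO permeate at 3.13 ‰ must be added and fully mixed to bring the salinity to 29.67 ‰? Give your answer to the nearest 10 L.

Salt balance: 7,790×37.68 + V×3.13 = (7,790+V)×29.67
293,527.2 + 3.13V = 231,129.3 + 29.67V
62,397.9 = 26.54V
V = 2,351.09 L

2350 L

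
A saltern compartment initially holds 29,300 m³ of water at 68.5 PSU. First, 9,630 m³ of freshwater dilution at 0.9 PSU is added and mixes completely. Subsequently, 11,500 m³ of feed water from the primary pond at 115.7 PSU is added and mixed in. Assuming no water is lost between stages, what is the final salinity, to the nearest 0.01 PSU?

66.35 PSU

Total salt / total volume:
Initial salt = 29,300×68.5 = 2,007,050
After stage 1: salt = 2,007,050 + 9,630×0.9 = 2,015,717; volume = 38,930 m³; S = 51.778 PSU
After stage 2: salt = 2,015,717 + 11,500×115.7 = 3,346,267; volume = 50,430 m³
S = 3,346,267 / 50,430 = 66.3547 PSU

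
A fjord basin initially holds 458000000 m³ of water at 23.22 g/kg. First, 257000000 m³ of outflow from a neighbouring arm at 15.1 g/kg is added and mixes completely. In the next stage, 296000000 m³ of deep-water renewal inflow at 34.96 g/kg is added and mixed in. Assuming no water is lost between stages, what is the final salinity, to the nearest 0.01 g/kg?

By conservation of dissolved salt,
Initial salt = 458,000,000×23.22 = 10,634,760,000
After stage 1: salt = 10,634,760,000 + 257,000,000×15.1 = 14,515,460,000; volume = 715,000,000 m³; S = 20.301 g/kg
After stage 2: salt = 14,515,460,000 + 296,000,000×34.96 = 24,863,620,000; volume = 1,011,000,000 m³
S = 24,863,620,000 / 1,011,000,000 = 24.5931 g/kg

24.59 g/kg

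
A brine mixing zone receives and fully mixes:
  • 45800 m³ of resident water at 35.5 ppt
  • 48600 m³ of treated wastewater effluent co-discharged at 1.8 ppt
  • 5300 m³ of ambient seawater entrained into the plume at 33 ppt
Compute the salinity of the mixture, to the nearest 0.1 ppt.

18.9 ppt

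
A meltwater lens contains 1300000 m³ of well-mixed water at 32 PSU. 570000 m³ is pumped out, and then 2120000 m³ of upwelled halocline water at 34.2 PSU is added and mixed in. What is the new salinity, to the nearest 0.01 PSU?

Remaining after removal: 730,000 m³ at 32 PSU (salt = 23,360,000)
After addition: salt = 23,360,000 + 2,120,000×34.2 = 95,864,000; volume = 2,850,000 m³
S = 95,864,000 / 2,850,000 = 33.6365 PSU

33.64 PSU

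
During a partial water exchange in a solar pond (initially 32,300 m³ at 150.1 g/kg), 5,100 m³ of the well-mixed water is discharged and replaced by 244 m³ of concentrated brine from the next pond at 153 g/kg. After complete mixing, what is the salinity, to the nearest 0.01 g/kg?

150.13 g/kg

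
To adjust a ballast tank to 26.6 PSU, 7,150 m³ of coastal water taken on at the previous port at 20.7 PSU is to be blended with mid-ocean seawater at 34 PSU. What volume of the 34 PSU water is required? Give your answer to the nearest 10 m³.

Salt balance: 7,150×20.7 + V×34 = (7,150+V)×26.6
148,005 + 34V = 190,190 + 26.6V
42,185 = 7.4V
V = 5,700.68 m³

5700 m³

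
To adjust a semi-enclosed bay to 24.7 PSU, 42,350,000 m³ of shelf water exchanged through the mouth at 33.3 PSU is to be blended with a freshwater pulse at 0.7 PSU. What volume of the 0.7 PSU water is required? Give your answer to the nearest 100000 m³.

15200000 m³

Salt balance: 42,350,000×33.3 + V×0.7 = (42,350,000+V)×24.7
1,410,255,000 + 0.7V = 1,046,045,000 + 24.7V
364,210,000 = 24V
V = 15,175,416.67 m³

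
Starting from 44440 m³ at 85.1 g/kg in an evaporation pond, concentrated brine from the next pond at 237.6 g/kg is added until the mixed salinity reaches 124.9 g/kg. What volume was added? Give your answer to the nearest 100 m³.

Salt balance: 44,440×85.1 + V×237.6 = (44,440+V)×124.9
3,781,844 + 237.6V = 5,550,556 + 124.9V
1,768,712 = 112.7V
V = 15,693.98 m³

15700 m³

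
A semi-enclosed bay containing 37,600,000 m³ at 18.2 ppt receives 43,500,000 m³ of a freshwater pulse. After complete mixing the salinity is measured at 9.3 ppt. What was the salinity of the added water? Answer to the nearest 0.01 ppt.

1.61 ppt

Salt balance: 37,600,000×18.2 + 43,500,000×S = 81,100,000×9.3
684,320,000 + 43,500,000·S = 754,230,000
S = (754,230,000 − 684,320,000) / 43,500,000 = 1.6071 ppt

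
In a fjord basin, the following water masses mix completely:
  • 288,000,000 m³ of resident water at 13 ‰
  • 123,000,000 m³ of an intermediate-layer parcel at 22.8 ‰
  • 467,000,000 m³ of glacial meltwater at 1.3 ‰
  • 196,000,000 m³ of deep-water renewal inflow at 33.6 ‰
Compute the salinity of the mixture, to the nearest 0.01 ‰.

Mass of salt is conserved:
salt = 288,000,000×13 + 123,000,000×22.8 + 467,000,000×1.3 + 196,000,000×33.6 = 3,744,000,000 + 2,804,400,000 + 607,100,000 + 6,585,600,000 = 13,741,100,000
volume = 288,000,000 + 123,000,000 + 467,000,000 + 196,000,000 = 1,074,000,000 m³
S = 13,741,100,000 / 1,074,000,000 = 12.7943 ‰

12.79 ‰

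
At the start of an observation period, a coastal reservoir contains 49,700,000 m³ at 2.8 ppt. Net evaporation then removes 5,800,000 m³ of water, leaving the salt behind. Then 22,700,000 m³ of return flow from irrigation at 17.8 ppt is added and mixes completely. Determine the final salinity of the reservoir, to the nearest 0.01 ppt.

8.16 ppt

After evaporation: salt = 49,700,000×2.8 = 139,160,000; volume = 49,700,000 − 5,800,000 = 43,900,000 m³
After mixing: salt = 139,160,000 + 22,700,000×17.8 = 543,220,000; volume = 43,900,000 + 22,700,000 = 66,600,000 m³
S = 543,220,000 / 66,600,000 = 8.1565 ppt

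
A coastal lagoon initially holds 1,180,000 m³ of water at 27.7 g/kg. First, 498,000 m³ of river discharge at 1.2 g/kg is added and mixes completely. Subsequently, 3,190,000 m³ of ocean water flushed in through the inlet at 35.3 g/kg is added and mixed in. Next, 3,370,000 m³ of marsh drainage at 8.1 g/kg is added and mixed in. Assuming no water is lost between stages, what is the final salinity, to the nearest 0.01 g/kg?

Salt balance:
Initial salt = 1,180,000×27.7 = 32,686,000
After stage 1: salt = 32,686,000 + 498,000×1.2 = 33,283,600; volume = 1,678,000 m³; S = 19.835 g/kg
After stage 2: salt = 33,283,600 + 3,190,000×35.3 = 145,890,600; volume = 4,868,000 m³; S = 29.969 g/kg
After stage 3: salt = 145,890,600 + 3,370,000×8.1 = 173,187,600; volume = 8,238,000 m³
S = 173,187,600 / 8,238,000 = 21.023 g/kg

21.02 g/kg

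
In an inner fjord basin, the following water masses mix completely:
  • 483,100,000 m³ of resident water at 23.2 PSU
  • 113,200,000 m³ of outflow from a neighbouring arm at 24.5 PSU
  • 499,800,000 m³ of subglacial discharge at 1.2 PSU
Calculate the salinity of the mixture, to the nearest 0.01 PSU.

By conservation of dissolved salt,
salt = 483,100,000×23.2 + 113,200,000×24.5 + 499,800,000×1.2 = 11,207,920,000 + 2,773,400,000 + 599,760,000 = 14,581,080,000
volume = 483,100,000 + 113,200,000 + 499,800,000 = 1,096,100,000 m³
S = 14,581,080,000 / 1,096,100,000 = 13.3027 PSU

13.30 PSU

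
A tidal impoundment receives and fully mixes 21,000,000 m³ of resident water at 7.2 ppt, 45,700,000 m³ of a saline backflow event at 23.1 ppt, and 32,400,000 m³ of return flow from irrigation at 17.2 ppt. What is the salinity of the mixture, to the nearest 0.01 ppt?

17.80 ppt

Total salt / total volume:
salt = 21,000,000×7.2 + 45,700,000×23.1 + 32,400,000×17.2 = 151,200,000 + 1,055,670,000 + 557,280,000 = 1,764,150,000
volume = 21,000,000 + 45,700,000 + 32,400,000 = 99,100,000 m³
S = 1,764,150,000 / 99,100,000 = 17.8017 ppt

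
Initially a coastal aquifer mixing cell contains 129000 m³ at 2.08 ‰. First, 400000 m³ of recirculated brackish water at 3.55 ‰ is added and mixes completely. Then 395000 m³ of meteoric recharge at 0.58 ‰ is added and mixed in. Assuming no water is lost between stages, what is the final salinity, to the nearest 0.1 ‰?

2.1 ‰

By conservation of dissolved salt,
Initial salt = 129,000×2.08 = 268,320
After stage 1: salt = 268,320 + 400,000×3.55 = 1,688,320; volume = 529,000 m³; S = 3.192 ‰
After stage 2: salt = 1,688,320 + 395,000×0.58 = 1,917,420; volume = 924,000 m³
S = 1,917,420 / 924,000 = 2.0751 ‰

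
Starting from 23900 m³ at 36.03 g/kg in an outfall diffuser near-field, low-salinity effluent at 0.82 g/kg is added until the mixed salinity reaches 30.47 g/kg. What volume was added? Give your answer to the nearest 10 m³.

4480 m³

Salt balance: 23,900×36.03 + V×0.82 = (23,900+V)×30.47
861,117 + 0.82V = 728,233 + 30.47V
132,884 = 29.65V
V = 4,481.75 m³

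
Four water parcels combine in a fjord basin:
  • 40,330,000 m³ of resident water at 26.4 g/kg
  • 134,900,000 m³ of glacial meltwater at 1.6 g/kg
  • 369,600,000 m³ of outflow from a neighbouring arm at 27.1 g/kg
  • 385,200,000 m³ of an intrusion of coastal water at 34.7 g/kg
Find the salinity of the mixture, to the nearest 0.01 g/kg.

26.52 g/kg

Conserving salt mass:
salt = 40,330,000×26.4 + 134,900,000×1.6 + 369,600,000×27.1 + 385,200,000×34.7 = 1,064,712,000 + 215,840,000 + 10,016,160,000 + 13,366,440,000 = 24,663,152,000
volume = 40,330,000 + 134,900,000 + 369,600,000 + 385,200,000 = 930,030,000 m³
S = 24,663,152,000 / 930,030,000 = 26.5187 g/kg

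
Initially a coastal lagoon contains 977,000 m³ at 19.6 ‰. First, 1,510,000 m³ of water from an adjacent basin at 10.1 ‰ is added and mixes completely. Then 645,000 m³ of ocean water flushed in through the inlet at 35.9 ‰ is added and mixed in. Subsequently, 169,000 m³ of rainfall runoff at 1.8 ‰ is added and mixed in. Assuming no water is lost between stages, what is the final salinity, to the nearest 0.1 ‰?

17.5 ‰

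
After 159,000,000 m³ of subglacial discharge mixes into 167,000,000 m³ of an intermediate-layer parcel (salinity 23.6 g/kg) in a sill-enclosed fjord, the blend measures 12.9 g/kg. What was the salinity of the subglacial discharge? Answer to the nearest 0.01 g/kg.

1.66 g/kg

Salt balance: 167,000,000×23.6 + 159,000,000×S = 326,000,000×12.9
3,941,200,000 + 159,000,000·S = 4,205,400,000
S = (4,205,400,000 − 3,941,200,000) / 159,000,000 = 1.6616 g/kg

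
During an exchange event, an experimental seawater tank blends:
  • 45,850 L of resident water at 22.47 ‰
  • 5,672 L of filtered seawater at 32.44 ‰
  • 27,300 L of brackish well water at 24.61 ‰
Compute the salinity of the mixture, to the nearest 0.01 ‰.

By conservation of dissolved salt,
salt = 45,850×22.47 + 5,672×32.44 + 27,300×24.61 = 1,030,249.5 + 183,999.68 + 671,853 = 1,886,102.18
volume = 45,850 + 5,672 + 27,300 = 78,822 L
S = 1,886,102.18 / 78,822 = 23.9286 ‰

23.93 ‰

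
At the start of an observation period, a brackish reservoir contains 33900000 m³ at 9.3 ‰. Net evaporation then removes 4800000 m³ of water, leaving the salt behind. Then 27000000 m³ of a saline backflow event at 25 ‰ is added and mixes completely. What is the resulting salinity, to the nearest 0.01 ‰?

After evaporation: salt = 33,900,000×9.3 = 315,270,000; volume = 33,900,000 − 4,800,000 = 29,100,000 m³
After mixing: salt = 315,270,000 + 27,000,000×25 = 990,270,000; volume = 29,100,000 + 27,000,000 = 56,100,000 m³
S = 990,270,000 / 56,100,000 = 17.6519 ‰

17.65 ‰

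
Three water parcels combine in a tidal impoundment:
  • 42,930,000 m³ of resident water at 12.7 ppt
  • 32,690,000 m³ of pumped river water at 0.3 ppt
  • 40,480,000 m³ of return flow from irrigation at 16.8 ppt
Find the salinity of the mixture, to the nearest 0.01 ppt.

Conserving salt mass:
salt = 42,930,000×12.7 + 32,690,000×0.3 + 40,480,000×16.8 = 545,211,000 + 9,807,000 + 680,064,000 = 1,235,082,000
volume = 42,930,000 + 32,690,000 + 40,480,000 = 116,100,000 m³
S = 1,235,082,000 / 116,100,000 = 10.6381 ppt

10.64 ppt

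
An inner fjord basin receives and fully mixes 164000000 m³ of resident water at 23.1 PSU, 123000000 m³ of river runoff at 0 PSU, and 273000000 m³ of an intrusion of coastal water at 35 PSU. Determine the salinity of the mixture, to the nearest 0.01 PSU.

Conserving salt mass:
salt = 164,000,000×23.1 + 123,000,000×0 + 273,000,000×35 = 3,788,400,000 + 0 + 9,555,000,000 = 13,343,400,000
volume = 164,000,000 + 123,000,000 + 273,000,000 = 560,000,000 m³
S = 13,343,400,000 / 560,000,000 = 23.8275 PSU

23.83 PSU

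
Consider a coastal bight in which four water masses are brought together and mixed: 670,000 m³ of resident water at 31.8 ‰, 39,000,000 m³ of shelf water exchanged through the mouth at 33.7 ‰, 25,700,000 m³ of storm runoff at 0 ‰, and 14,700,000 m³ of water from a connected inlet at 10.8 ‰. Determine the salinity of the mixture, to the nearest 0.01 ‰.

Mass of salt is conserved:
salt = 670,000×31.8 + 39,000,000×33.7 + 25,700,000×0 + 14,700,000×10.8 = 21,306,000 + 1,314,300,000 + 0 + 158,760,000 = 1,494,366,000
volume = 670,000 + 39,000,000 + 25,700,000 + 14,700,000 = 80,070,000 m³
S = 1,494,366,000 / 80,070,000 = 18.6632 ‰

18.66 ‰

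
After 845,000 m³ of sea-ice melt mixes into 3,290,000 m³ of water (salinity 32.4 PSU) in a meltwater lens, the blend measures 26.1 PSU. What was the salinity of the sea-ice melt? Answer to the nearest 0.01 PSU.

Salt balance: 3,290,000×32.4 + 845,000×S = 4,135,000×26.1
106,596,000 + 845,000·S = 107,923,500
S = (107,923,500 − 106,596,000) / 845,000 = 1.571 PSU

1.57 PSU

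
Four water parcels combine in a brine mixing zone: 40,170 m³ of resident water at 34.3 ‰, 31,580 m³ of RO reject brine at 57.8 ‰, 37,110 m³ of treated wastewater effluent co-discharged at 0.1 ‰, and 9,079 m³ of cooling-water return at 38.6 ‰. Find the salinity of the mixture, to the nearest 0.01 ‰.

30.16 ‰

Conserving salt mass:
salt = 40,170×34.3 + 31,580×57.8 + 37,110×0.1 + 9,079×38.6 = 1,377,831 + 1,825,324 + 3,711 + 350,449.4 = 3,557,315.4
volume = 40,170 + 31,580 + 37,110 + 9,079 = 117,939 m³
S = 3,557,315.4 / 117,939 = 30.1623 ‰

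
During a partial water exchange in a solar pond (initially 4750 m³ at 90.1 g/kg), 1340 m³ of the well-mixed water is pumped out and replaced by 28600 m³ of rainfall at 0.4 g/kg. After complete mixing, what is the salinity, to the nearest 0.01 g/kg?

Remaining after removal: 3,410 m³ at 90.1 g/kg (salt = 307,241)
After addition: salt = 307,241 + 28,600×0.4 = 318,681; volume = 32,010 m³
S = 318,681 / 32,010 = 9.9557 g/kg

9.96 g/kg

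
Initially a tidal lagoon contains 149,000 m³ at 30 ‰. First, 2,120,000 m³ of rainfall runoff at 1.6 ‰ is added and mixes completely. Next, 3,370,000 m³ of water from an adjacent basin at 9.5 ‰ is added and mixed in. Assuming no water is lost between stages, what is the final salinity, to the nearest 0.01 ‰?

7.07 ‰

Mass of salt is conserved:
Initial salt = 149,000×30 = 4,470,000
After stage 1: salt = 4,470,000 + 2,120,000×1.6 = 7,862,000; volume = 2,269,000 m³; S = 3.465 ‰
After stage 2: salt = 7,862,000 + 3,370,000×9.5 = 39,877,000; volume = 5,639,000 m³
S = 39,877,000 / 5,639,000 = 7.0716 ‰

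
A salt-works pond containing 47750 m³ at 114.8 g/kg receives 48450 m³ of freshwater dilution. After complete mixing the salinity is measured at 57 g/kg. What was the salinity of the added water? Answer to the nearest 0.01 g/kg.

0.04 g/kg

Salt balance: 47,750×114.8 + 48,450×S = 96,200×57
5,481,700 + 48,450·S = 5,483,400
S = (5,483,400 − 5,481,700) / 48,450 = 0.0351 g/kg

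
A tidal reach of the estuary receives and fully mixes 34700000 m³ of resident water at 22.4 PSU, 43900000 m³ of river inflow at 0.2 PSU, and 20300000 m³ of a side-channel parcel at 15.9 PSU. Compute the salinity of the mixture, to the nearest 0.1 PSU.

Conserving salt mass:
salt = 34,700,000×22.4 + 43,900,000×0.2 + 20,300,000×15.9 = 777,280,000 + 8,780,000 + 322,770,000 = 1,108,830,000
volume = 34,700,000 + 43,900,000 + 20,300,000 = 98,900,000 m³
S = 1,108,830,000 / 98,900,000 = 11.212 PSU

11.2 PSU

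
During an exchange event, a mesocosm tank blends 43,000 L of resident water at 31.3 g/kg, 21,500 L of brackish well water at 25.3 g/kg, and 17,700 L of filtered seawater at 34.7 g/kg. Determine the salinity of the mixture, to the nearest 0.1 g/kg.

Mass of salt is conserved:
salt = 43,000×31.3 + 21,500×25.3 + 17,700×34.7 = 1,345,900 + 543,950 + 614,190 = 2,504,040
volume = 43,000 + 21,500 + 17,700 = 82,200 L
S = 2,504,040 / 82,200 = 30.463 g/kg

30.5 g/kg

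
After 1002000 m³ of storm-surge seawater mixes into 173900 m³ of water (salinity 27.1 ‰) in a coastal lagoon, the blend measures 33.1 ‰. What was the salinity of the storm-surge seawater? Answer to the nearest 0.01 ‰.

34.14 ‰

Salt balance: 173,900×27.1 + 1,002,000×S = 1,175,900×33.1
4,712,690 + 1,002,000·S = 38,922,290
S = (38,922,290 − 4,712,690) / 1,002,000 = 34.1413 ‰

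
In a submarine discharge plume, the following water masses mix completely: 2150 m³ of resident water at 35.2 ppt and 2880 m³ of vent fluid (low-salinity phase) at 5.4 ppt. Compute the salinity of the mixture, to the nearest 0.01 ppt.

18.14 ppt

Mass of salt is conserved:
salt = 2,150×35.2 + 2,880×5.4 = 75,680 + 15,552 = 91,232
volume = 2,150 + 2,880 = 5,030 m³
S = 91,232 / 5,030 = 18.1376 ppt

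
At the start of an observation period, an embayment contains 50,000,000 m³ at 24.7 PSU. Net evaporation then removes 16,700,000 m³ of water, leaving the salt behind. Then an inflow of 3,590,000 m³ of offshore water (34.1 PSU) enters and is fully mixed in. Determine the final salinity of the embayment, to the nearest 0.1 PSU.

36.8 PSU

After evaporation: salt = 50,000,000×24.7 = 1,235,000,000; volume = 50,000,000 − 16,700,000 = 33,300,000 m³
After mixing: salt = 1,235,000,000 + 3,590,000×34.1 = 1,357,419,000; volume = 33,300,000 + 3,590,000 = 36,890,000 m³
S = 1,357,419,000 / 36,890,000 = 36.7964 PSU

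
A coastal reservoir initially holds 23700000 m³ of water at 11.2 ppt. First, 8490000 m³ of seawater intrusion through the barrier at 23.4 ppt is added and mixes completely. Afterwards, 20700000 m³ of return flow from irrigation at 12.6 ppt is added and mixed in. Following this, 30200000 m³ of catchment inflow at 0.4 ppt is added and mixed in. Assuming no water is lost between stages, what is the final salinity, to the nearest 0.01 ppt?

8.87 ppt

Conserving salt mass:
Initial salt = 23,700,000×11.2 = 265,440,000
After stage 1: salt = 265,440,000 + 8,490,000×23.4 = 464,106,000; volume = 32,190,000 m³; S = 14.418 ppt
After stage 2: salt = 464,106,000 + 20,700,000×12.6 = 724,926,000; volume = 52,890,000 m³; S = 13.706 ppt
After stage 3: salt = 724,926,000 + 30,200,000×0.4 = 737,006,000; volume = 83,090,000 m³
S = 737,006,000 / 83,090,000 = 8.87 ppt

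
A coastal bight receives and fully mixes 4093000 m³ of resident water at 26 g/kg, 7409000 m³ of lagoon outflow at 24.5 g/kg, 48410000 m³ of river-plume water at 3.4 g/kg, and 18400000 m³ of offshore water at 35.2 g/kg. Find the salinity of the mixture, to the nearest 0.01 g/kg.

14.05 g/kg

Mass of salt is conserved:
salt = 4,093,000×26 + 7,409,000×24.5 + 48,410,000×3.4 + 18,400,000×35.2 = 106,418,000 + 181,520,500 + 164,594,000 + 647,680,000 = 1,100,212,500
volume = 4,093,000 + 7,409,000 + 48,410,000 + 18,400,000 = 78,312,000 m³
S = 1,100,212,500 / 78,312,000 = 14.0491 g/kg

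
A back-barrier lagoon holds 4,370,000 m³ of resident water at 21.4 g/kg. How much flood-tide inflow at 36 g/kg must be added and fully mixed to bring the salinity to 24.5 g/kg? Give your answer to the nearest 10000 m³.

Salt balance: 4,370,000×21.4 + V×36 = (4,370,000+V)×24.5
93,518,000 + 36V = 107,065,000 + 24.5V
13,547,000 = 11.5V
V = 1,178,000 m³

1180000 m³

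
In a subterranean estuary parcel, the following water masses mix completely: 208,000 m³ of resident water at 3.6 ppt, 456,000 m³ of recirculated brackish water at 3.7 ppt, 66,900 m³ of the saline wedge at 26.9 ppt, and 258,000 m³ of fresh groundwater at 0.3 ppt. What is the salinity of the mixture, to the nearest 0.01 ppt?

Conserving salt mass:
salt = 208,000×3.6 + 456,000×3.7 + 66,900×26.9 + 258,000×0.3 = 748,800 + 1,687,200 + 1,799,610 + 77,400 = 4,313,010
volume = 208,000 + 456,000 + 66,900 + 258,000 = 988,900 m³
S = 4,313,010 / 988,900 = 4.3614 ppt

4.36 ppt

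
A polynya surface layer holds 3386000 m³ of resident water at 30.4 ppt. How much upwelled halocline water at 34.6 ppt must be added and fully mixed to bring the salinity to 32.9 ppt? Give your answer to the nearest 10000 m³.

4980000 m³

Salt balance: 3,386,000×30.4 + V×34.6 = (3,386,000+V)×32.9
102,934,400 + 34.6V = 111,399,400 + 32.9V
8,465,000 = 1.7V
V = 4,979,411.76 m³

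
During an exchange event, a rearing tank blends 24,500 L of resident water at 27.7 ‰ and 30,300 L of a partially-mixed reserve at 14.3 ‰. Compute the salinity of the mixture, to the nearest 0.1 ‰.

Total salt / total volume:
salt = 24,500×27.7 + 30,300×14.3 = 678,650 + 433,290 = 1,111,940
volume = 24,500 + 30,300 = 54,800 L
S = 1,111,940 / 54,800 = 20.291 ‰

20.3 ‰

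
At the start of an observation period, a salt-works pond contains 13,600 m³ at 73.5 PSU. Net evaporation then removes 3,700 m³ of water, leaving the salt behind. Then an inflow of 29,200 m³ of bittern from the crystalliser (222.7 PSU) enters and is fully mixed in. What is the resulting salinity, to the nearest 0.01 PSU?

191.88 PSU

After evaporation: salt = 13,600×73.5 = 999,600; volume = 13,600 − 3,700 = 9,900 m³
After mixing: salt = 999,600 + 29,200×222.7 = 7,502,440; volume = 9,900 + 29,200 = 39,100 m³
S = 7,502,440 / 39,100 = 191.8783 PSU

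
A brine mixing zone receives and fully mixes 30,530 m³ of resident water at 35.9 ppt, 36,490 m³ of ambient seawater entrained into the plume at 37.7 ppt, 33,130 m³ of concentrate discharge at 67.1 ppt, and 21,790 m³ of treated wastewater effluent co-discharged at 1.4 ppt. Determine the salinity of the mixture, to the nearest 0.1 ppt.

Mass of salt is conserved:
salt = 30,530×35.9 + 36,490×37.7 + 33,130×67.1 + 21,790×1.4 = 1,096,027 + 1,375,673 + 2,223,023 + 30,506 = 4,725,229
volume = 30,530 + 36,490 + 33,130 + 21,790 = 121,940 m³
S = 4,725,229 / 121,940 = 38.75 ppt

38.8 ppt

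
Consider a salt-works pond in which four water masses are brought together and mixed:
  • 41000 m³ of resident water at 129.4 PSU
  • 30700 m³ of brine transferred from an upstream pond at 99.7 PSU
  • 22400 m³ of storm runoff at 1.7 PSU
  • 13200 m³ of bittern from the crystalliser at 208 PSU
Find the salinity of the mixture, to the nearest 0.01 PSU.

103.91 PSU

Weighted by volume,
salt = 41,000×129.4 + 30,700×99.7 + 22,400×1.7 + 13,200×208 = 5,305,400 + 3,060,790 + 38,080 + 2,745,600 = 11,149,870
volume = 41,000 + 30,700 + 22,400 + 13,200 = 107,300 m³
S = 11,149,870 / 107,300 = 103.913 PSU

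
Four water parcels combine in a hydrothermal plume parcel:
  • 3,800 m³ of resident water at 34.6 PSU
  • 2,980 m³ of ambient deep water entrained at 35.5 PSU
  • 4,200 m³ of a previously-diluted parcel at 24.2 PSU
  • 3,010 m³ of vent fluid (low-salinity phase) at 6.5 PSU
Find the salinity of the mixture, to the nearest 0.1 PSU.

25.6 PSU

Total salt / total volume:
salt = 3,800×34.6 + 2,980×35.5 + 4,200×24.2 + 3,010×6.5 = 131,480 + 105,790 + 101,640 + 19,565 = 358,475
volume = 3,800 + 2,980 + 4,200 + 3,010 = 13,990 m³
S = 358,475 / 13,990 = 25.624 PSU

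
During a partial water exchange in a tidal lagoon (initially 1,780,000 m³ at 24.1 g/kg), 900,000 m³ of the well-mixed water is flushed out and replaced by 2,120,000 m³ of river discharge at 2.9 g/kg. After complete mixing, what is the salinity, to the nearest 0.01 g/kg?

Remaining after removal: 880,000 m³ at 24.1 g/kg (salt = 21,208,000)
After addition: salt = 21,208,000 + 2,120,000×2.9 = 27,356,000; volume = 3,000,000 m³
S = 27,356,000 / 3,000,000 = 9.1187 g/kg

9.12 g/kg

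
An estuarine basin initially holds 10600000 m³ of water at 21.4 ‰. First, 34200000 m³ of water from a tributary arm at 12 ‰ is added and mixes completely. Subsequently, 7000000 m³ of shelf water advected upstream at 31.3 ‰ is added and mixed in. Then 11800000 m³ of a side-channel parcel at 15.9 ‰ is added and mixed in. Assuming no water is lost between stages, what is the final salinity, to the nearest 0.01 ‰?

Salt balance:
Initial salt = 10,600,000×21.4 = 226,840,000
After stage 1: salt = 226,840,000 + 34,200,000×12 = 637,240,000; volume = 44,800,000 m³; S = 14.224 ‰
After stage 2: salt = 637,240,000 + 7,000,000×31.3 = 856,340,000; volume = 51,800,000 m³; S = 16.532 ‰
After stage 3: salt = 856,340,000 + 11,800,000×15.9 = 1,043,960,000; volume = 63,600,000 m³
S = 1,043,960,000 / 63,600,000 = 16.4145 ‰

16.41 ‰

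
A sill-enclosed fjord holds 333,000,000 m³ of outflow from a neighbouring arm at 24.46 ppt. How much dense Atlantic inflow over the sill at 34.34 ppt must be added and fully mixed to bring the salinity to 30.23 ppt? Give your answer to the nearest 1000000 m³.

467000000 m³

Salt balance: 333,000,000×24.46 + V×34.34 = (333,000,000+V)×30.23
8,145,180,000 + 34.34V = 10,066,590,000 + 30.23V
1,921,410,000 = 4.11V
V = 467,496,350.36 m³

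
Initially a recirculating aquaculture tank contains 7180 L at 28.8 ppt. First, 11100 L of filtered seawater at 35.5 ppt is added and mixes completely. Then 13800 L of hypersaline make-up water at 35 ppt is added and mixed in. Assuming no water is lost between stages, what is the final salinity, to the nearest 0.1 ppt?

33.8 ppt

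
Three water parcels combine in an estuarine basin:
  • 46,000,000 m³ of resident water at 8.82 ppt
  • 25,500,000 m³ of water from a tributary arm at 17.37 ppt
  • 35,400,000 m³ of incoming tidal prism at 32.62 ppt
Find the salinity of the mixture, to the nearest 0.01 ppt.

Mass of salt is conserved:
salt = 46,000,000×8.82 + 25,500,000×17.37 + 35,400,000×32.62 = 405,720,000 + 442,935,000 + 1,154,748,000 = 2,003,403,000
volume = 46,000,000 + 25,500,000 + 35,400,000 = 106,900,000 m³
S = 2,003,403,000 / 106,900,000 = 18.7409 ppt

18.74 ppt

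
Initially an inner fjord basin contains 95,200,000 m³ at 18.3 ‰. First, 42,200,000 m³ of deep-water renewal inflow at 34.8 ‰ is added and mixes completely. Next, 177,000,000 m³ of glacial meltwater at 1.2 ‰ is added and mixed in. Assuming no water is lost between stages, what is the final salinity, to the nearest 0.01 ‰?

Salt balance:
Initial salt = 95,200,000×18.3 = 1,742,160,000
After stage 1: salt = 1,742,160,000 + 42,200,000×34.8 = 3,210,720,000; volume = 137,400,000 m³; S = 23.368 ‰
After stage 2: salt = 3,210,720,000 + 177,000,000×1.2 = 3,423,120,000; volume = 314,400,000 m³
S = 3,423,120,000 / 314,400,000 = 10.8878 ‰

10.89 ‰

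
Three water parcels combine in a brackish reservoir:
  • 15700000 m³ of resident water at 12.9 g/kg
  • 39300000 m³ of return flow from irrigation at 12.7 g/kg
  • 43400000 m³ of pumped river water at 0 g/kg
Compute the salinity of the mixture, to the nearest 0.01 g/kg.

Conserving salt mass:
salt = 15,700,000×12.9 + 39,300,000×12.7 + 43,400,000×0 = 202,530,000 + 499,110,000 + 0 = 701,640,000
volume = 15,700,000 + 39,300,000 + 43,400,000 = 98,400,000 m³
S = 701,640,000 / 98,400,000 = 7.1305 g/kg

7.13 g/kg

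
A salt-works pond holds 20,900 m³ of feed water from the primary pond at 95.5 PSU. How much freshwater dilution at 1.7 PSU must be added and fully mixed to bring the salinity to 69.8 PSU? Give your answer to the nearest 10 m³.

Salt balance: 20,900×95.5 + V×1.7 = (20,900+V)×69.8
1,995,950 + 1.7V = 1,458,820 + 69.8V
537,130 = 68.1V
V = 7,887.37 m³

7890 m³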